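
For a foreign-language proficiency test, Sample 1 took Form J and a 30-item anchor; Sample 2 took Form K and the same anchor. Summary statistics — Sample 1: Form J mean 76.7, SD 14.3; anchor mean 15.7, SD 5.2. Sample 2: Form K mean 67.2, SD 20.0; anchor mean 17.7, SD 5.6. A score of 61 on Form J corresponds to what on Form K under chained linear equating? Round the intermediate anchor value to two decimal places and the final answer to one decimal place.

39.7

Form J → anchor (Sample 1): v = (5.2/14.3)(61 − 76.7) + 15.7 = 9.99
anchor → Form K (Sample 2): y = (20.0/5.6)(9.99 − 17.7) + 67.2 = 39.7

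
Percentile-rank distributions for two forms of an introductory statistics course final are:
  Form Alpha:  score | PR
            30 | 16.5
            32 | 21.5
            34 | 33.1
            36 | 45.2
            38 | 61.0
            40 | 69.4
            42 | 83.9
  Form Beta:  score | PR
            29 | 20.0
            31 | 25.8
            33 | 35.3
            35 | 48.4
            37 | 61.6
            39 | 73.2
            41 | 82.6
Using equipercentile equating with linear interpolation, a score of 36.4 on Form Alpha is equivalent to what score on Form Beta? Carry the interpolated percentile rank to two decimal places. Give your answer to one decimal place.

PR of 36.4 on Form Alpha: 45.2 + (36.4 − 36)/(38 − 36) × (61.0 − 45.2) = 48.36
On Form Beta, PR 48.36 falls between score 33 (PR 35.3) and 35 (PR 48.4).
Interpolate: 33 + (48.36 − 35.3)/(48.4 − 35.3) × (35 − 33) = 35.0

35.0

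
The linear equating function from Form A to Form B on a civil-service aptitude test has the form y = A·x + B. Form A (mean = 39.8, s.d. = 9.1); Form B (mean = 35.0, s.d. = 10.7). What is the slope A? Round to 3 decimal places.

1.176

A = SD_Y / SD_X = 10.7 / 9.1 = 1.176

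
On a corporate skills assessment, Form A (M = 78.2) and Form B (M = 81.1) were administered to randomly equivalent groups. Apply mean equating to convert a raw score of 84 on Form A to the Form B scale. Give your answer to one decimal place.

86.9

Mean equating: y = x + (M_Y − M_X) = 84 + (81.1 − 78.2) = 86.9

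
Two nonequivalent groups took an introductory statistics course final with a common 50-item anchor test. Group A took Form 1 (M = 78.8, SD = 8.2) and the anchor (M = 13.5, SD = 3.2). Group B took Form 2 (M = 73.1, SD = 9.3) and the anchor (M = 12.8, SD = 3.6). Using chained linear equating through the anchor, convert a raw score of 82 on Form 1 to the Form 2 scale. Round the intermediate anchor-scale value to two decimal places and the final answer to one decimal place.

78.1

Form 1 → anchor (Group A): v = (3.2/8.2)(82 − 78.8) + 13.5 = 14.75
anchor → Form 2 (Group B): y = (9.3/3.6)(14.75 − 12.8) + 73.1 = 78.1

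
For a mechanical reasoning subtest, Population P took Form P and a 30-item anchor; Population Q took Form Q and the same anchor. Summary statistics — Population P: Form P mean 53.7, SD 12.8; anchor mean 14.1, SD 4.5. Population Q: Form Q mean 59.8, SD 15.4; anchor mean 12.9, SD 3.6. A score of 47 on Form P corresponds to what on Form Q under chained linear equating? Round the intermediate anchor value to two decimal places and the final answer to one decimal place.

54.8

Form P → anchor (Population P): v = (4.5/12.8)(47 − 53.7) + 14.1 = 11.74
anchor → Form Q (Population Q): y = (15.4/3.6)(11.74 − 12.9) + 59.8 = 54.8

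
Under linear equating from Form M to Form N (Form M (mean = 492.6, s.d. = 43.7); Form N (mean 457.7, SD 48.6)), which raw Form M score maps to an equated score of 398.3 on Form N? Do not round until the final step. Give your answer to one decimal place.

Invert y = (SD_Y/SD_X)(x − M_X) + M_Y:
x = (SD_X/SD_Y)(y − M_Y) + M_X = (43.7/48.6)(398.3 − 457.7) + 492.6
x = 0.899177 × -59.400 + 492.6 = 439.2

439.2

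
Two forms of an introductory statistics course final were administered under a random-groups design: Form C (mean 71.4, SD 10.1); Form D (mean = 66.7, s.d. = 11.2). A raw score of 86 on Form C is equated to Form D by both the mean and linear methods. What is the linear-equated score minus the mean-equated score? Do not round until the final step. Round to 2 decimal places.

Mean-equated: 86 + (66.7 − 71.4) = 81.30
Linear-equated: (11.2/10.1)(86 − 71.4) + 66.7 = 82.890
Difference = 82.890 − 81.30 = 1.59

1.59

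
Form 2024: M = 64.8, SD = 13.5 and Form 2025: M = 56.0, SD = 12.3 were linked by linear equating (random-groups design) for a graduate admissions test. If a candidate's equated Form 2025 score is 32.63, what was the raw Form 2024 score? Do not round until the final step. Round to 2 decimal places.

Invert y = (SD_Y/SD_X)(x − M_X) + M_Y:
x = (SD_X/SD_Y)(y − M_Y) + M_X = (13.5/12.3)(32.63 − 56.0) + 64.8
x = 1.097561 × -23.370 + 64.8 = 39.15

39.15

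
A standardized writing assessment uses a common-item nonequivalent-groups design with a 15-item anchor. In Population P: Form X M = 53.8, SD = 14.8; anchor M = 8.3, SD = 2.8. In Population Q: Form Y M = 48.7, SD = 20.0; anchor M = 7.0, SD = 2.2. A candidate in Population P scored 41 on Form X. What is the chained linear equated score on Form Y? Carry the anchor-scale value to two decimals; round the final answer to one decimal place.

38.5

Form X → anchor (Population P): v = (2.8/14.8)(41 − 53.8) + 8.3 = 5.88
anchor → Form Y (Population Q): y = (20.0/2.2)(5.88 − 7.0) + 48.7 = 38.5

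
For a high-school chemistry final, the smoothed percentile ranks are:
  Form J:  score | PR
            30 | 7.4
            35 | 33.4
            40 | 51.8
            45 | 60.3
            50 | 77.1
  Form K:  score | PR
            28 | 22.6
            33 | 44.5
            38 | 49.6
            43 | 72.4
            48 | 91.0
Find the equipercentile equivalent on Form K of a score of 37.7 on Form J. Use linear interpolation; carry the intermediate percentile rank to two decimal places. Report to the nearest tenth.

PR of 37.7 on Form J: 33.4 + (37.7 − 35)/(40 − 35) × (51.8 − 33.4) = 43.34
On Form K, PR 43.34 falls between score 28 (PR 22.6) and 33 (PR 44.5).
Interpolate: 28 + (43.34 − 22.6)/(44.5 − 22.6) × (33 − 28) = 32.7

32.7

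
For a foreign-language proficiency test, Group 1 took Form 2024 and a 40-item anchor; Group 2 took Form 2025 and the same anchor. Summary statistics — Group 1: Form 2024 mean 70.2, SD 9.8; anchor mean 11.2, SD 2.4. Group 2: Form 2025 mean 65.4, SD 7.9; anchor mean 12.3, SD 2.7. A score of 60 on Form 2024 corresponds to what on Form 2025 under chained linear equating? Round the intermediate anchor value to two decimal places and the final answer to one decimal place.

54.9

Form 2024 → anchor (Group 1): v = (2.4/9.8)(60 − 70.2) + 11.2 = 8.70
anchor → Form 2025 (Group 2): y = (7.9/2.7)(8.70 − 12.3) + 65.4 = 54.9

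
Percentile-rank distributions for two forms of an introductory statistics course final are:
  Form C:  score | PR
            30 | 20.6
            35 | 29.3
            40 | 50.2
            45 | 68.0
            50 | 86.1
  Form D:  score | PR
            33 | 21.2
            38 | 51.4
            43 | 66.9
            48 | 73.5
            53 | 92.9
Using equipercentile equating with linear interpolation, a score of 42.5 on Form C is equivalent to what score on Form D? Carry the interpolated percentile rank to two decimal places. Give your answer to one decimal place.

40.5

PR of 42.5 on Form C: 50.2 + (42.5 − 40)/(45 − 40) × (68.0 − 50.2) = 59.10
On Form D, PR 59.10 falls between score 38 (PR 51.4) and 43 (PR 66.9).
Interpolate: 38 + (59.10 − 51.4)/(66.9 − 51.4) × (43 − 38) = 40.5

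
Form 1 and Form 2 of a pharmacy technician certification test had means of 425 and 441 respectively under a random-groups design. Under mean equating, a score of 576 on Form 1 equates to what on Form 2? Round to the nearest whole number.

Mean equating: y = x + (M_Y − M_X) = 576 + (441 − 425) = 592

592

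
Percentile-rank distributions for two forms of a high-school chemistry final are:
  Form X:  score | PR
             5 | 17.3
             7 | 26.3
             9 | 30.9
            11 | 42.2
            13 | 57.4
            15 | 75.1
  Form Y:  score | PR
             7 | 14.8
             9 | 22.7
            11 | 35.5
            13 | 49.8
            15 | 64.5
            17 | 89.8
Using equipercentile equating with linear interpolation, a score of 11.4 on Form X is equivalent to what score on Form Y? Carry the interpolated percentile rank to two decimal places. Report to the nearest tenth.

PR of 11.4 on Form X: 42.2 + (11.4 − 11)/(13 − 11) × (57.4 − 42.2) = 45.24
On Form Y, PR 45.24 falls between score 11 (PR 35.5) and 13 (PR 49.8).
Interpolate: 11 + (45.24 − 35.5)/(49.8 − 35.5) × (13 − 11) = 12.4

12.4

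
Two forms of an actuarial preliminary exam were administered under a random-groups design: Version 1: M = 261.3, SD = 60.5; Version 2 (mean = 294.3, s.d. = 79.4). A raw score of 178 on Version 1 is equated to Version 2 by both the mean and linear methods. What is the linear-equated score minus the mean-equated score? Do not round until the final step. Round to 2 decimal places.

-26.02

Mean-equated: 178 + (294.3 − 261.3) = 211.00
Linear-equated: (79.4/60.5)(178 − 261.3) + 294.3 = 184.977
Difference = 184.977 − 211.00 = -26.02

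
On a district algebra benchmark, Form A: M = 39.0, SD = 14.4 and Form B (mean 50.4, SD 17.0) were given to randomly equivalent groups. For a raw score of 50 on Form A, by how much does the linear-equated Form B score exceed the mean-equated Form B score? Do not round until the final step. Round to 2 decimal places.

1.99

Mean-equated: 50 + (50.4 − 39.0) = 61.40
Linear-equated: (17.0/14.4)(50 − 39.0) + 50.4 = 63.386
Difference = 63.386 − 61.40 = 1.99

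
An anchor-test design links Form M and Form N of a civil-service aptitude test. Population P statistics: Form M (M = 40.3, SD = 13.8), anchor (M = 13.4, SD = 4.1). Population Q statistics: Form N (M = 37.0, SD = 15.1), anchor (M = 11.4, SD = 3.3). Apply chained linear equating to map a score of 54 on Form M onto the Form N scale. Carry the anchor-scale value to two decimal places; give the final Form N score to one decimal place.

Form M → anchor (Population P): v = (4.1/13.8)(54 − 40.3) + 13.4 = 17.47
anchor → Form N (Population Q): y = (15.1/3.3)(17.47 − 11.4) + 37.0 = 64.8

64.8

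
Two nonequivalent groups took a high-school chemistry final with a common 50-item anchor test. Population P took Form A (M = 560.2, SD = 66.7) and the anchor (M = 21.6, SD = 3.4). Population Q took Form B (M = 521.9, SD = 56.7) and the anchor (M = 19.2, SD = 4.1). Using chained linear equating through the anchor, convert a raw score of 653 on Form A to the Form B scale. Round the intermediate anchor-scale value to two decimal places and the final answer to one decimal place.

Form A → anchor (Population P): v = (3.4/66.7)(653 − 560.2) + 21.6 = 26.33
anchor → Form B (Population Q): y = (56.7/4.1)(26.33 − 19.2) + 521.9 = 620.5

620.5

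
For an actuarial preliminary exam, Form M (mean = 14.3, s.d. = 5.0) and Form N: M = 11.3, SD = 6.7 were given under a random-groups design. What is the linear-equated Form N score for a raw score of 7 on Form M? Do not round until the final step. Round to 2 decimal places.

Linear equating: y = (SD_Y/SD_X)(x − M_X) + M_Y
y = (6.7/5.0)(7 − 14.3) + 11.3
y = 1.340000 × -7.3 + 11.3 = -9.7820 + 11.3 = 1.52

1.52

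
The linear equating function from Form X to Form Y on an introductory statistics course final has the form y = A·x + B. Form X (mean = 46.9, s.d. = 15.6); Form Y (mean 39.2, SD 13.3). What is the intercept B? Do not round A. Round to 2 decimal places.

-0.79

A = SD_Y / SD_X = 13.3 / 15.6 = 0.852564
B = M_Y − A·M_X = 39.2 − 0.852564 × 46.9 = -0.79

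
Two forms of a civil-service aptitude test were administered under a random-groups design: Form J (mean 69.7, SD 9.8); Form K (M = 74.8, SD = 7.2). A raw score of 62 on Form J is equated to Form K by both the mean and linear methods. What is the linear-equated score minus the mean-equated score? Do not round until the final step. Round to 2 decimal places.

2.04

Mean-equated: 62 + (74.8 − 69.7) = 67.10
Linear-equated: (7.2/9.8)(62 − 69.7) + 74.8 = 69.143
Difference = 69.143 − 67.10 = 2.04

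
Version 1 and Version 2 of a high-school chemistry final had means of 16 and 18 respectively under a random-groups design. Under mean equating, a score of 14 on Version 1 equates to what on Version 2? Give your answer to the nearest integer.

16

Mean equating: y = x + (M_Y − M_X) = 14 + (18 − 16) = 16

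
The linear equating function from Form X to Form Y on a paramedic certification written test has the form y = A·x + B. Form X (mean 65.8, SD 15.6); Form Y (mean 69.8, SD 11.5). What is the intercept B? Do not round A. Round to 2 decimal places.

A = SD_Y / SD_X = 11.5 / 15.6 = 0.737179
B = M_Y − A·M_X = 69.8 − 0.737179 × 65.8 = 21.29

21.29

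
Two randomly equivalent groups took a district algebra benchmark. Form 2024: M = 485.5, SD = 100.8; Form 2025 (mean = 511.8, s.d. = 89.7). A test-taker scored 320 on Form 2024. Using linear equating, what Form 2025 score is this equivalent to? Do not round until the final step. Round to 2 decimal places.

Linear equating: y = (SD_Y/SD_X)(x − M_X) + M_Y
y = (89.7/100.8)(320 − 485.5) + 511.8
y = 0.889881 × -165.5 + 511.8 = -147.2753 + 511.8 = 364.52

364.52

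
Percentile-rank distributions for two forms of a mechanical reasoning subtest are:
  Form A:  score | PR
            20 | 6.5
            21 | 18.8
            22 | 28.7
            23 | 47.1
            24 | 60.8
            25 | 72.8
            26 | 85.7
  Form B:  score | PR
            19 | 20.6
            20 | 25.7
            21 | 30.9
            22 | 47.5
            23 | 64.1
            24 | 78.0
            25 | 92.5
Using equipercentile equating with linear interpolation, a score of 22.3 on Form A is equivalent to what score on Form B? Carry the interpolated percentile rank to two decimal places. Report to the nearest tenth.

21.2

PR of 22.3 on Form A: 28.7 + (22.3 − 22)/(23 − 22) × (47.1 − 28.7) = 34.22
On Form B, PR 34.22 falls between score 21 (PR 30.9) and 22 (PR 47.5).
Interpolate: 21 + (34.22 − 30.9)/(47.5 − 30.9) × (22 − 21) = 21.2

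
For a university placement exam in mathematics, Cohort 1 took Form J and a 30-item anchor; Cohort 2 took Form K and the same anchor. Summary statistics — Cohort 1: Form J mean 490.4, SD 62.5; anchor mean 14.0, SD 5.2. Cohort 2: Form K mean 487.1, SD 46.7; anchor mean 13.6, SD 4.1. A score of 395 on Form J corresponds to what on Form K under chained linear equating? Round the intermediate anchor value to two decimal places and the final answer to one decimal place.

401.2

Form J → anchor (Cohort 1): v = (5.2/62.5)(395 − 490.4) + 14.0 = 6.06
anchor → Form K (Cohort 2): y = (46.7/4.1)(6.06 − 13.6) + 487.1 = 401.2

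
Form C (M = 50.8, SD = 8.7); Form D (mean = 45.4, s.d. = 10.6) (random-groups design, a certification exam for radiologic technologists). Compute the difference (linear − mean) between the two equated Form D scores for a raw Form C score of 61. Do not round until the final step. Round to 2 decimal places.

2.23

Mean-equated: 61 + (45.4 − 50.8) = 55.60
Linear-equated: (10.6/8.7)(61 − 50.8) + 45.4 = 57.828
Difference = 57.828 − 55.60 = 2.23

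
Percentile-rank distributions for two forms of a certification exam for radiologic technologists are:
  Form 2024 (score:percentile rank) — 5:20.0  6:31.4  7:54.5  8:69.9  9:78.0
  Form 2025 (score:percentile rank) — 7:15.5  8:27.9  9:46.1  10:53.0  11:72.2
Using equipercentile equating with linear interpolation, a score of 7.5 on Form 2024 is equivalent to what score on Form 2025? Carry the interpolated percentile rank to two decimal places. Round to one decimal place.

10.5

PR of 7.5 on Form 2024: 54.5 + (7.5 − 7)/(8 − 7) × (69.9 − 54.5) = 62.20
On Form 2025, PR 62.20 falls between score 10 (PR 53.0) and 11 (PR 72.2).
Interpolate: 10 + (62.20 − 53.0)/(72.2 − 53.0) × (11 − 10) = 10.5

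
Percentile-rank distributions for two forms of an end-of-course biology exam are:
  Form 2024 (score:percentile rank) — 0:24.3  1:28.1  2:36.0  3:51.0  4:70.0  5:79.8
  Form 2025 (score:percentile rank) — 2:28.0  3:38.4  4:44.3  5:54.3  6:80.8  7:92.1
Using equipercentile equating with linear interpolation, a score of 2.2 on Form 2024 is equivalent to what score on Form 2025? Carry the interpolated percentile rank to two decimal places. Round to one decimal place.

3.1

PR of 2.2 on Form 2024: 36.0 + (2.2 − 2)/(3 − 2) × (51.0 − 36.0) = 39.00
On Form 2025, PR 39.00 falls between score 3 (PR 38.4) and 4 (PR 44.3).
Interpolate: 3 + (39.00 − 38.4)/(44.3 − 38.4) × (4 − 3) = 3.1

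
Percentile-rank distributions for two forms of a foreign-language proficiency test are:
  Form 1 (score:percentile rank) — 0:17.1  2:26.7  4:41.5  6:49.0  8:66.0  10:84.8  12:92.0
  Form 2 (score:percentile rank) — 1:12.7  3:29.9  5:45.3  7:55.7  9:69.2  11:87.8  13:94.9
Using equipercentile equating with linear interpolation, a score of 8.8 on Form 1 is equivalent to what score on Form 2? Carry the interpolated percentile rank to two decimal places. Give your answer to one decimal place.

9.5

PR of 8.8 on Form 1: 66.0 + (8.8 − 8)/(10 − 8) × (84.8 − 66.0) = 73.52
On Form 2, PR 73.52 falls between score 9 (PR 69.2) and 11 (PR 87.8).
Interpolate: 9 + (73.52 − 69.2)/(87.8 − 69.2) × (11 − 9) = 9.5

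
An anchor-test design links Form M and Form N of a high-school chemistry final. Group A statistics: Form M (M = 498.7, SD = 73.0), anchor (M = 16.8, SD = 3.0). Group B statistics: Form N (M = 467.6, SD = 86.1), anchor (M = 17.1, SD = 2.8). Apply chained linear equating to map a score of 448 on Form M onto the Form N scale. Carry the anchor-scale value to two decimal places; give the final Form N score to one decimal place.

394.4

Form M → anchor (Group A): v = (3.0/73.0)(448 − 498.7) + 16.8 = 14.72
anchor → Form N (Group B): y = (86.1/2.8)(14.72 − 17.1) + 467.6 = 394.4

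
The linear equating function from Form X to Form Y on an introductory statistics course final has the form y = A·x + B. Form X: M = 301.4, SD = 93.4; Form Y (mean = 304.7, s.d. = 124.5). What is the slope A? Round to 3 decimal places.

1.333

A = SD_Y / SD_X = 124.5 / 93.4 = 1.333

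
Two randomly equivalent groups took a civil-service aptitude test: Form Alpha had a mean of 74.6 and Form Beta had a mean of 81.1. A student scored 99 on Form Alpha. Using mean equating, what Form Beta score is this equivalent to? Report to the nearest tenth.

105.5

Mean equating: y = x + (M_Y − M_X) = 99 + (81.1 − 74.6) = 105.5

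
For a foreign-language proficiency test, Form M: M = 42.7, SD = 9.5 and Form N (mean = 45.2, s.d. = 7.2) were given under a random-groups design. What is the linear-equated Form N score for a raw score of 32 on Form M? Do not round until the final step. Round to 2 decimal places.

Linear equating: y = (SD_Y/SD_X)(x − M_X) + M_Y
y = (7.2/9.5)(32 − 42.7) + 45.2
y = 0.757895 × -10.7 + 45.2 = -8.1095 + 45.2 = 37.09

37.09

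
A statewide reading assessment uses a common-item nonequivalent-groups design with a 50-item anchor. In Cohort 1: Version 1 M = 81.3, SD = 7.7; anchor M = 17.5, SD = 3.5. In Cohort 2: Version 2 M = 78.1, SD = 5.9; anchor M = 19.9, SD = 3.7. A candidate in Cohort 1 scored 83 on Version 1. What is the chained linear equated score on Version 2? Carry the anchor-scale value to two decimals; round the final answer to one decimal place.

Version 1 → anchor (Cohort 1): v = (3.5/7.7)(83 − 81.3) + 17.5 = 18.27
anchor → Version 2 (Cohort 2): y = (5.9/3.7)(18.27 − 19.9) + 78.1 = 75.5

75.5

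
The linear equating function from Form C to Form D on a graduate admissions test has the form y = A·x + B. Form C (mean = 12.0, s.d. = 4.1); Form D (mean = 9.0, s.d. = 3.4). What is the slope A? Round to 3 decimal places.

A = SD_Y / SD_X = 3.4 / 4.1 = 0.829

0.829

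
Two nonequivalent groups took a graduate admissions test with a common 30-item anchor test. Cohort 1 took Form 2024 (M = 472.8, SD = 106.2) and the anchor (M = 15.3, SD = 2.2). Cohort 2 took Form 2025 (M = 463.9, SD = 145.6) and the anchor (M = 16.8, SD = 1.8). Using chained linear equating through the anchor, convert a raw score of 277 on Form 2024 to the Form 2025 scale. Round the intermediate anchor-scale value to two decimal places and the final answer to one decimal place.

14.2

Form 2024 → anchor (Cohort 1): v = (2.2/106.2)(277 − 472.8) + 15.3 = 11.24
anchor → Form 2025 (Cohort 2): y = (145.6/1.8)(11.24 − 16.8) + 463.9 = 14.2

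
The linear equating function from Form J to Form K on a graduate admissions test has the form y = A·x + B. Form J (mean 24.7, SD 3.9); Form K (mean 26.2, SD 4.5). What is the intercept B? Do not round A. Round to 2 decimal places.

-2.30

A = SD_Y / SD_X = 4.5 / 3.9 = 1.153846
B = M_Y − A·M_X = 26.2 − 1.153846 × 24.7 = -2.30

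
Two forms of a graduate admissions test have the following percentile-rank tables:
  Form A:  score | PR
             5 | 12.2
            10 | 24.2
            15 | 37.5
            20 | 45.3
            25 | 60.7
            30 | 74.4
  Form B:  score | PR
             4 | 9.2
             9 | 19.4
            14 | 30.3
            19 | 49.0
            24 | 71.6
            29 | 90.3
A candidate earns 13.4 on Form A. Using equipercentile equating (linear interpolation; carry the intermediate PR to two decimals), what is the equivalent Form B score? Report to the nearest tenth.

14.8

PR of 13.4 on Form A: 24.2 + (13.4 − 10)/(15 − 10) × (37.5 − 24.2) = 33.24
On Form B, PR 33.24 falls between score 14 (PR 30.3) and 19 (PR 49.0).
Interpolate: 14 + (33.24 − 30.3)/(49.0 − 30.3) × (19 − 14) = 14.8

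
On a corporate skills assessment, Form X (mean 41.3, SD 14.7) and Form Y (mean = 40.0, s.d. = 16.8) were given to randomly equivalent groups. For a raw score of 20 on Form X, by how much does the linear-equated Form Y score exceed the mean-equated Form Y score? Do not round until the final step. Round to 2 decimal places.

Mean-equated: 20 + (40.0 − 41.3) = 18.70
Linear-equated: (16.8/14.7)(20 − 41.3) + 40.0 = 15.657
Difference = 15.657 − 18.70 = -3.04

-3.04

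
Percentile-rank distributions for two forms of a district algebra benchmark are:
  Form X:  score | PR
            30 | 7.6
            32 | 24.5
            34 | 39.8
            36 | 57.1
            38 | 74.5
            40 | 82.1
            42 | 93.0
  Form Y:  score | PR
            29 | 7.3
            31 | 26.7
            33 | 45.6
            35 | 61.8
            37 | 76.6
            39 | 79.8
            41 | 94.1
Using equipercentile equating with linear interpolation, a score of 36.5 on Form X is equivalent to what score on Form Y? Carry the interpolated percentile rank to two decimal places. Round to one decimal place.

35.0

PR of 36.5 on Form X: 57.1 + (36.5 − 36)/(38 − 36) × (74.5 − 57.1) = 61.45
On Form Y, PR 61.45 falls between score 33 (PR 45.6) and 35 (PR 61.8).
Interpolate: 33 + (61.45 − 45.6)/(61.8 − 45.6) × (35 − 33) = 35.0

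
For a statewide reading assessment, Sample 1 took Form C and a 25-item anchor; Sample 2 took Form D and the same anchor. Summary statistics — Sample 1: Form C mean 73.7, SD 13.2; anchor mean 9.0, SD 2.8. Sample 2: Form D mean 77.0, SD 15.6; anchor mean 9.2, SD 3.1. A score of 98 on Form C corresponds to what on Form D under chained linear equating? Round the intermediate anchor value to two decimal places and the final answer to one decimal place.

Form C → anchor (Sample 1): v = (2.8/13.2)(98 − 73.7) + 9.0 = 14.15
anchor → Form D (Sample 2): y = (15.6/3.1)(14.15 − 9.2) + 77.0 = 101.9

101.9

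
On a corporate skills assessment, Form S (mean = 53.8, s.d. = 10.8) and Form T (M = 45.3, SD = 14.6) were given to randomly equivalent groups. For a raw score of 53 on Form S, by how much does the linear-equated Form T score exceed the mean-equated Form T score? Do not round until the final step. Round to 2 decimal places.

-0.28

Mean-equated: 53 + (45.3 − 53.8) = 44.50
Linear-equated: (14.6/10.8)(53 − 53.8) + 45.3 = 44.219
Difference = 44.219 − 44.50 = -0.28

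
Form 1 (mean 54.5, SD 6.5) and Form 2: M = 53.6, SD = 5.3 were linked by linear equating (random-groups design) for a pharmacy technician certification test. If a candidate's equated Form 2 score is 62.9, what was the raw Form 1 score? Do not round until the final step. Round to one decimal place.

Invert y = (SD_Y/SD_X)(x − M_X) + M_Y:
x = (SD_X/SD_Y)(y − M_Y) + M_X = (6.5/5.3)(62.9 − 53.6) + 54.5
x = 1.226415 × 9.300 + 54.5 = 65.9

65.9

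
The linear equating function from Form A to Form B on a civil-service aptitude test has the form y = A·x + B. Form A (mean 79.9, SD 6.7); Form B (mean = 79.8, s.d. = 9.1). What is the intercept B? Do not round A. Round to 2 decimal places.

-28.72

A = SD_Y / SD_X = 9.1 / 6.7 = 1.358209
B = M_Y − A·M_X = 79.8 − 1.358209 × 79.9 = -28.72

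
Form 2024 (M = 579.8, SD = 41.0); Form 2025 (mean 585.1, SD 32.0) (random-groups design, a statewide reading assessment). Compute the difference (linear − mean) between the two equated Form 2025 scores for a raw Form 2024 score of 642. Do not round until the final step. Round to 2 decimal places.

Mean-equated: 642 + (585.1 − 579.8) = 647.30
Linear-equated: (32.0/41.0)(642 − 579.8) + 585.1 = 633.646
Difference = 633.646 − 647.30 = -13.65

-13.65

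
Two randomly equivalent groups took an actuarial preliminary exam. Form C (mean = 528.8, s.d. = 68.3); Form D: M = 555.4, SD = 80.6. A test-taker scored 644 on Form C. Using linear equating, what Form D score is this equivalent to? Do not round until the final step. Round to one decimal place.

691.3

Linear equating: y = (SD_Y/SD_X)(x − M_X) + M_Y
y = (80.6/68.3)(644 − 528.8) + 555.4
y = 1.180088 × 115.2 + 555.4 = 135.9461 + 555.4 = 691.3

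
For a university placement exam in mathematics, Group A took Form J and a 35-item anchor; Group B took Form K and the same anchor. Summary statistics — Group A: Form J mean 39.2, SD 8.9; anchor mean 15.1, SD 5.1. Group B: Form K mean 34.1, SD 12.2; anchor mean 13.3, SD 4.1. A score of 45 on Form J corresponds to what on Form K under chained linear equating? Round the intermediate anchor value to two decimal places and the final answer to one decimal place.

49.3

Form J → anchor (Group A): v = (5.1/8.9)(45 − 39.2) + 15.1 = 18.42
anchor → Form K (Group B): y = (12.2/4.1)(18.42 − 13.3) + 34.1 = 49.3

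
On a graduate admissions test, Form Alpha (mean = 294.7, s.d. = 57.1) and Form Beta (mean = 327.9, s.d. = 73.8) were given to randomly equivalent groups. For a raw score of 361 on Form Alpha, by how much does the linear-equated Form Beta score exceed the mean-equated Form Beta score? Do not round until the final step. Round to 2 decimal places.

19.39

Mean-equated: 361 + (327.9 − 294.7) = 394.20
Linear-equated: (73.8/57.1)(361 − 294.7) + 327.9 = 413.591
Difference = 413.591 − 394.20 = 19.39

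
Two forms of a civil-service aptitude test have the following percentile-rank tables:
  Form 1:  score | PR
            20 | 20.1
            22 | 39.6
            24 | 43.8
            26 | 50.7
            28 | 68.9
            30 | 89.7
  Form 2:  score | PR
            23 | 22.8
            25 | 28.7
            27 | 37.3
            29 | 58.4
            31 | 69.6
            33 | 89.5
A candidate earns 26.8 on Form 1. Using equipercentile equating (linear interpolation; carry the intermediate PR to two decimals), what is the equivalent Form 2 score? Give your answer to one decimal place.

PR of 26.8 on Form 1: 50.7 + (26.8 − 26)/(28 − 26) × (68.9 − 50.7) = 57.98
On Form 2, PR 57.98 falls between score 27 (PR 37.3) and 29 (PR 58.4).
Interpolate: 27 + (57.98 − 37.3)/(58.4 − 37.3) × (29 − 27) = 29.0

29.0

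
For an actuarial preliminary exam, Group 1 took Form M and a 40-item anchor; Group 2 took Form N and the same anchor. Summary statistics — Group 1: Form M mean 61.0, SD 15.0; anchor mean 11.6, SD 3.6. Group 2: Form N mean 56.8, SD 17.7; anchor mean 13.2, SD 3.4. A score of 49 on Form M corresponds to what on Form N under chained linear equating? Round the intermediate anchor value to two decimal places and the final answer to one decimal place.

Form M → anchor (Group 1): v = (3.6/15.0)(49 − 61.0) + 11.6 = 8.72
anchor → Form N (Group 2): y = (17.7/3.4)(8.72 − 13.2) + 56.8 = 33.5

33.5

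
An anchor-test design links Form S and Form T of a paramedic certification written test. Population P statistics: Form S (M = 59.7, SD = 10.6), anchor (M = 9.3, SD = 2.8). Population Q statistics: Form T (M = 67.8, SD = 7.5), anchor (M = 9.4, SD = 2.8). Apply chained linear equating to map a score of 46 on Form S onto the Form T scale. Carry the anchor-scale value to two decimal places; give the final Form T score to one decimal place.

57.8

Form S → anchor (Population P): v = (2.8/10.6)(46 − 59.7) + 9.3 = 5.68
anchor → Form T (Population Q): y = (7.5/2.8)(5.68 − 9.4) + 67.8 = 57.8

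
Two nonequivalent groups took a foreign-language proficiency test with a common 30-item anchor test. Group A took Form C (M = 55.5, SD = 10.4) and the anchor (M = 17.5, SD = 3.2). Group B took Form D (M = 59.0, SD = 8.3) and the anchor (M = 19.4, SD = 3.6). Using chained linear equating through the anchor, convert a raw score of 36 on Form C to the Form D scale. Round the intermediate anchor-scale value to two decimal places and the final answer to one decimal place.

Form C → anchor (Group A): v = (3.2/10.4)(36 − 55.5) + 17.5 = 11.50
anchor → Form D (Group B): y = (8.3/3.6)(11.50 − 19.4) + 59.0 = 40.8

40.8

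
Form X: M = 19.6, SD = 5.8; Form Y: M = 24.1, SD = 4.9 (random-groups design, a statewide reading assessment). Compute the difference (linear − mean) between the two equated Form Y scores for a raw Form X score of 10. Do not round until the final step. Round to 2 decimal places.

Mean-equated: 10 + (24.1 − 19.6) = 14.50
Linear-equated: (4.9/5.8)(10 − 19.6) + 24.1 = 15.990
Difference = 15.990 − 14.50 = 1.49

1.49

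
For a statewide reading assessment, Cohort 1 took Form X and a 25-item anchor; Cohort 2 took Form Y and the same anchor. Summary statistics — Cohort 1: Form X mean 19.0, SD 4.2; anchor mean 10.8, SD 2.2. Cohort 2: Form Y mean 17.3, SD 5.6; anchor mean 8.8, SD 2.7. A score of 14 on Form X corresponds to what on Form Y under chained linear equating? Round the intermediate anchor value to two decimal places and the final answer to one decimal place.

16.0

Form X → anchor (Cohort 1): v = (2.2/4.2)(14 − 19.0) + 10.8 = 8.18
anchor → Form Y (Cohort 2): y = (5.6/2.7)(8.18 − 8.8) + 17.3 = 16.0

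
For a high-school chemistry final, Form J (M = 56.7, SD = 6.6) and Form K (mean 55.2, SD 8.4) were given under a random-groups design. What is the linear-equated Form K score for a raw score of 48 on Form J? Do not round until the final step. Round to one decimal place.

Linear equating: y = (SD_Y/SD_X)(x − M_X) + M_Y
y = (8.4/6.6)(48 − 56.7) + 55.2
y = 1.272727 × -8.7 + 55.2 = -11.0727 + 55.2 = 44.1

44.1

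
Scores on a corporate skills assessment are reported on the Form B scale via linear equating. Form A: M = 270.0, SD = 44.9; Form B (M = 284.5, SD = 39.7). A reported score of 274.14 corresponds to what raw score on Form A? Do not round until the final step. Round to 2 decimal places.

Invert y = (SD_Y/SD_X)(x − M_X) + M_Y:
x = (SD_X/SD_Y)(y − M_Y) + M_X = (44.9/39.7)(274.14 − 284.5) + 270.0
x = 1.130982 × -10.360 + 270.0 = 258.28

258.28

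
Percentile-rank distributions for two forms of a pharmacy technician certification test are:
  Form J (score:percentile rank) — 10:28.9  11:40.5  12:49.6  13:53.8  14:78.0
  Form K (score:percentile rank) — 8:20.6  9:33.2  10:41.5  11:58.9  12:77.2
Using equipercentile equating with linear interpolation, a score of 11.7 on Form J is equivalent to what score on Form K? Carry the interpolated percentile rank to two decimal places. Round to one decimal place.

10.3

PR of 11.7 on Form J: 40.5 + (11.7 − 11)/(12 − 11) × (49.6 − 40.5) = 46.87
On Form K, PR 46.87 falls between score 10 (PR 41.5) and 11 (PR 58.9).
Interpolate: 10 + (46.87 − 41.5)/(58.9 − 41.5) × (11 − 10) = 10.3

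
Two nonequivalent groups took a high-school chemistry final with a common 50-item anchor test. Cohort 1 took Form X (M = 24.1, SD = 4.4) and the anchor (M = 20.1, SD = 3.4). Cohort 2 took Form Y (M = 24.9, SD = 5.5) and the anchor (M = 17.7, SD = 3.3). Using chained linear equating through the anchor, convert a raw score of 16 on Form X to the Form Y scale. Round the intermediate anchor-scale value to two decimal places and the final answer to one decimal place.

Form X → anchor (Cohort 1): v = (3.4/4.4)(16 − 24.1) + 20.1 = 13.84
anchor → Form Y (Cohort 2): y = (5.5/3.3)(13.84 − 17.7) + 24.9 = 18.5

18.5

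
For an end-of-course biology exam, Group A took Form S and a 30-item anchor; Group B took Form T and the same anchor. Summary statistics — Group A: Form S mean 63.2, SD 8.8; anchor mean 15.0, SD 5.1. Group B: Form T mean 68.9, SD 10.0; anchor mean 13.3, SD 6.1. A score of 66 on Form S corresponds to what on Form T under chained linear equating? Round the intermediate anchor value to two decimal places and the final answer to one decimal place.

74.3

Form S → anchor (Group A): v = (5.1/8.8)(66 − 63.2) + 15.0 = 16.62
anchor → Form T (Group B): y = (10.0/6.1)(16.62 − 13.3) + 68.9 = 74.3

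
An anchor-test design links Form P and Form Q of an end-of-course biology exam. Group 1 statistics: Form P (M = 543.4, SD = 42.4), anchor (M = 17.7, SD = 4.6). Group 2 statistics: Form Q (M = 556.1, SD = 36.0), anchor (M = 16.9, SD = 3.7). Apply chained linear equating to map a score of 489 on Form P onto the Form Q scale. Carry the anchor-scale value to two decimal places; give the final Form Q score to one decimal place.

Form P → anchor (Group 1): v = (4.6/42.4)(489 − 543.4) + 17.7 = 11.80
anchor → Form Q (Group 2): y = (36.0/3.7)(11.80 − 16.9) + 556.1 = 506.5

506.5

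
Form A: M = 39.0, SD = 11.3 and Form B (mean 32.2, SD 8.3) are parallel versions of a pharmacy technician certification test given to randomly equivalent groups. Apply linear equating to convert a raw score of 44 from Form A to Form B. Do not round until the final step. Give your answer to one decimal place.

35.9

Linear equating: y = (SD_Y/SD_X)(x − M_X) + M_Y
y = (8.3/11.3)(44 − 39.0) + 32.2
y = 0.734513 × 5.0 + 32.2 = 3.6726 + 32.2 = 35.9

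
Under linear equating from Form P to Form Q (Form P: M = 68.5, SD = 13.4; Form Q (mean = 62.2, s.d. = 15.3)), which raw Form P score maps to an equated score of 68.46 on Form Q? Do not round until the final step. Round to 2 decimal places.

Invert y = (SD_Y/SD_X)(x − M_X) + M_Y:
x = (SD_X/SD_Y)(y − M_Y) + M_X = (13.4/15.3)(68.46 − 62.2) + 68.5
x = 0.875817 × 6.260 + 68.5 = 73.98

73.98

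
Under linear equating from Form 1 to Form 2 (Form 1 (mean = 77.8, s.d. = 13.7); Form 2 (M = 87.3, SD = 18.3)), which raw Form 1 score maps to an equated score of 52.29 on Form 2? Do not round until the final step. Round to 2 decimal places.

51.59

Invert y = (SD_Y/SD_X)(x − M_X) + M_Y:
x = (SD_X/SD_Y)(y − M_Y) + M_X = (13.7/18.3)(52.29 − 87.3) + 77.8
x = 0.748634 × -35.010 + 77.8 = 51.59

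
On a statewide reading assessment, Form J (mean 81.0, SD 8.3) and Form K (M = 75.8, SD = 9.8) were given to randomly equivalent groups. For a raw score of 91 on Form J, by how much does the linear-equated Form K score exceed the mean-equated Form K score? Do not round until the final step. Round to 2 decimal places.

Mean-equated: 91 + (75.8 − 81.0) = 85.80
Linear-equated: (9.8/8.3)(91 − 81.0) + 75.8 = 87.607
Difference = 87.607 − 85.80 = 1.81

1.81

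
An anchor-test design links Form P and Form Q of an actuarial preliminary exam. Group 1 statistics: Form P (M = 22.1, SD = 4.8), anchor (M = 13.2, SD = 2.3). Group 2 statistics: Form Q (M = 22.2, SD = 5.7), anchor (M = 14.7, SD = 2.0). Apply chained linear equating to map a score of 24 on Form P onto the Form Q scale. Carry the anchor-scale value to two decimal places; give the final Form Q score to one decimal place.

Form P → anchor (Group 1): v = (2.3/4.8)(24 − 22.1) + 13.2 = 14.11
anchor → Form Q (Group 2): y = (5.7/2.0)(14.11 − 14.7) + 22.2 = 20.5

20.5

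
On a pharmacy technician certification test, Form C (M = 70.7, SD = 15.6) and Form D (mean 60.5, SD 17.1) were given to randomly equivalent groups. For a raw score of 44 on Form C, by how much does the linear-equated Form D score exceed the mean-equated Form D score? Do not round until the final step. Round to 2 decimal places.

Mean-equated: 44 + (60.5 − 70.7) = 33.80
Linear-equated: (17.1/15.6)(44 − 70.7) + 60.5 = 31.233
Difference = 31.233 − 33.80 = -2.57

-2.57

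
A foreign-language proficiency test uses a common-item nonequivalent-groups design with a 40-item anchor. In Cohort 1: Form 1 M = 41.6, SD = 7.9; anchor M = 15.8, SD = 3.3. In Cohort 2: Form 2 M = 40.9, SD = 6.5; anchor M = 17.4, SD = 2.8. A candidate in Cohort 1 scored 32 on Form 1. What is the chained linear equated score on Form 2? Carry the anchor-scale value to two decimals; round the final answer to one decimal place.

Form 1 → anchor (Cohort 1): v = (3.3/7.9)(32 − 41.6) + 15.8 = 11.79
anchor → Form 2 (Cohort 2): y = (6.5/2.8)(11.79 − 17.4) + 40.9 = 27.9

27.9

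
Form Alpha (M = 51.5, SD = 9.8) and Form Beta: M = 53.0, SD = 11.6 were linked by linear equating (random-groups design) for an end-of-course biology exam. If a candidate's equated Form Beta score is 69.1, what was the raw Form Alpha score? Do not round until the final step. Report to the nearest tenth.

Invert y = (SD_Y/SD_X)(x − M_X) + M_Y:
x = (SD_X/SD_Y)(y − M_Y) + M_X = (9.8/11.6)(69.1 − 53.0) + 51.5
x = 0.844828 × 16.100 + 51.5 = 65.1

65.1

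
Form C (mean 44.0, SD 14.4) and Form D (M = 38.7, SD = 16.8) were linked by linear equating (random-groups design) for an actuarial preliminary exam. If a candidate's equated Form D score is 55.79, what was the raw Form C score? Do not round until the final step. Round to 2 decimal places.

Invert y = (SD_Y/SD_X)(x − M_X) + M_Y:
x = (SD_X/SD_Y)(y − M_Y) + M_X = (14.4/16.8)(55.79 − 38.7) + 44.0
x = 0.857143 × 17.090 + 44.0 = 58.65

58.65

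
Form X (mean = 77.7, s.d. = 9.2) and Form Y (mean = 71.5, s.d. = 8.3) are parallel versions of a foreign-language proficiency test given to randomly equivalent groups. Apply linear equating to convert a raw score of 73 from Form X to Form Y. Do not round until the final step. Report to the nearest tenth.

67.3

Linear equating: y = (SD_Y/SD_X)(x − M_X) + M_Y
y = (8.3/9.2)(73 − 77.7) + 71.5
y = 0.902174 × -4.7 + 71.5 = -4.2402 + 71.5 = 67.3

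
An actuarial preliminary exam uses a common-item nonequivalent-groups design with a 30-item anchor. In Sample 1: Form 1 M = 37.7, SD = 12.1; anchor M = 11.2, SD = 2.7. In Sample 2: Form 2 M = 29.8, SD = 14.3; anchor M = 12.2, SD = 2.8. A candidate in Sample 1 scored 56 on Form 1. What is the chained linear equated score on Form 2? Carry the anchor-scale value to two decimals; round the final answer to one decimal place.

45.5

Form 1 → anchor (Sample 1): v = (2.7/12.1)(56 − 37.7) + 11.2 = 15.28
anchor → Form 2 (Sample 2): y = (14.3/2.8)(15.28 − 12.2) + 29.8 = 45.5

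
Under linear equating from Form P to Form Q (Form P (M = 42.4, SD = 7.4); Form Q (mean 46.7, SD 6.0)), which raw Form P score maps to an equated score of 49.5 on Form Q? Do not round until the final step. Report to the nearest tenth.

45.9

Invert y = (SD_Y/SD_X)(x − M_X) + M_Y:
x = (SD_X/SD_Y)(y − M_Y) + M_X = (7.4/6.0)(49.5 − 46.7) + 42.4
x = 1.233333 × 2.800 + 42.4 = 45.9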